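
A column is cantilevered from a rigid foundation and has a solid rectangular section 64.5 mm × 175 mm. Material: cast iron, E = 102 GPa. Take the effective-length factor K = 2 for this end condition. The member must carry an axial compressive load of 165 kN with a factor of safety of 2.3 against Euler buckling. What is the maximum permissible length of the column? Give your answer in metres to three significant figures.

Buckling occurs about the weak axis: I_min = h·b³/12 with b = 64.5 mm (the shorter side).
I_min = 175×64.5³/12 = 3.913×10^6 mm⁴
I = 3.913×10^-6 m⁴
Required critical load P_cr = n·P = 2.3 × 165 = 379.5 kN = 3.795×10^5 N
From P_cr = π²EI/(K·L)²:  L = (1/K)·√(π²EI/P_cr) = (1/2)·√(π²×1.02×10^11×3.913×10^-6/3.795×10^5)
L = 1.61 m

L_max ≈ 1.61 m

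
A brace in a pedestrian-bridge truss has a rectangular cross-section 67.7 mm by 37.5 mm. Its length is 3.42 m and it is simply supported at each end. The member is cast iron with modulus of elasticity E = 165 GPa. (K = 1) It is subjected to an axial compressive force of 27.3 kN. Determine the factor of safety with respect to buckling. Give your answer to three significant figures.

n ≈ 1.52

Buckling occurs about the weak axis: I_min = h·b³/12 with b = 37.5 mm (the shorter side).
I_min = 67.7×37.5³/12 = 2.975×10^5 mm⁴
I = 2.975×10^5 mm⁴ = 2.975×10^-7 m⁴
Effective length L_e = K·L = 1 × 3.42 = 3.420 m
P_cr = π²EI / L_e² = π² × 165×10⁹ × 2.975×10^-7 / 3.420² = 4.142×10^4 N
Factor of safety n = P_cr / P = 41.422 / 27.3 = 1.52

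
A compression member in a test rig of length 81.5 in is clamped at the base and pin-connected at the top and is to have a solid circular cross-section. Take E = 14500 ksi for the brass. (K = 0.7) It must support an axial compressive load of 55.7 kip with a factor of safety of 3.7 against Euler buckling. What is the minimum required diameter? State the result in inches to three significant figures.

d ≈ 3.13 in

Required P_cr = n·P = 3.7 × 55.7 = 206.1 kip
L_e = K·L = 0.7 × 81.5 = 57.05 in
Required I = P_cr·L_e²/(π²E) = 2.061×10^5 × 57.05² / (π² × 1.45×10^7) = 4.687 in⁴
Solid circle: I = πd⁴/64  ⇒  d = (64I/π)^(1/4) = (64×4.687/π)^(1/4) = 3.13 in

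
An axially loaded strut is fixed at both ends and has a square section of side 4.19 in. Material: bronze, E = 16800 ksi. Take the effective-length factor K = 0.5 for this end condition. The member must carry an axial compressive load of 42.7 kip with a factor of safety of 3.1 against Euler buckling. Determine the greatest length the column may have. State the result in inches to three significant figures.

L_max ≈ 359 in

I = a⁴/12 = 4.19⁴/12 = 25.68 in⁴
Required critical load P_cr = n·P = 3.1 × 42.7 = 132.4 kip = 1.324×10^5 lb
From P_cr = π²EI/(K·L)²:  L = (1/K)·√(π²EI/P_cr) = (1/0.5)·√(π²×1.68×10^7×25.68/1.324×10^5)
L = 359 in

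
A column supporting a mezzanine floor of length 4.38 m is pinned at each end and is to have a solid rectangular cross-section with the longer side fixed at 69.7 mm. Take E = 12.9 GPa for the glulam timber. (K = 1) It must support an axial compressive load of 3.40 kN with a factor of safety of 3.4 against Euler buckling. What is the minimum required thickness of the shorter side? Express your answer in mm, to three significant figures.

b ≈ 66.9 mm

Required P_cr = n·P = 3.4 × 3.40 = 11.56 kN
L_e = K·L = 1 × 4.38 = 4.380 m
Required I = P_cr·L_e²/(π²E) = 1.156×10^4 × 4.380² / (π² × 1.29×10^10) = 1.742×10^-6 m⁴
I_req = 1.742×10^6 mm⁴
Rectangle, weak axis: I_min = h·b³/12 with h = 69.7 mm fixed  ⇒  b = (12I/h)^(1/3) = 66.9 mm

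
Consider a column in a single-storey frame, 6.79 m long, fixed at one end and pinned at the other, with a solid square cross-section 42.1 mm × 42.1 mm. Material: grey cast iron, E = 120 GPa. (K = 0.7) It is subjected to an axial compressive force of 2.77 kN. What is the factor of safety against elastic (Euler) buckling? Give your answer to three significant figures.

n ≈ 4.95

I = a⁴/12 = 42.1⁴/12 = 2.618×10^5 mm⁴
I = 2.618×10^5 mm⁴ = 2.618×10^-7 m⁴
Effective length L_e = K·L = 0.7 × 6.79 = 4.753 m
P_cr = π²EI / L_e² = π² × 120×10⁹ × 2.618×10^-7 / 4.753² = 1.372×10^4 N
Factor of safety n = P_cr / P = 13.724 / 2.77 = 4.95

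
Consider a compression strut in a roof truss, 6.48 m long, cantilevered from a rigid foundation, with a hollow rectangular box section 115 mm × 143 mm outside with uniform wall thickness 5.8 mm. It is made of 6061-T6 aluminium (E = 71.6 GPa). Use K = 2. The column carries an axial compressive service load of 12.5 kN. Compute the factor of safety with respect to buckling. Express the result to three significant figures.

n ≈ 2.03

Inner dimensions: h_i = 143 − 2×5.8 = 131.4 mm, b_i = 115 − 2×5.8 = 103.4 mm
Weak-axis I_min = (h_o·b_o³ − h_i·b_i³)/12 with b_o = 115, b_i = 103.4 mm (shorter outer/inner sides).
I_min = (143×115³ − 131.4×103.4³)/12 = 6.018×10^6 mm⁴
I = 6.018×10^6 mm⁴ = 6.018×10^-6 m⁴
Effective length L_e = K·L = 2 × 6.48 = 12.96 m
P_cr = π²EI / L_e² = π² × 71.6×10⁹ × 6.018×10^-6 / 12.96² = 2.532×10^4 N
Factor of safety n = P_cr / P = 25.321 / 12.5 = 2.03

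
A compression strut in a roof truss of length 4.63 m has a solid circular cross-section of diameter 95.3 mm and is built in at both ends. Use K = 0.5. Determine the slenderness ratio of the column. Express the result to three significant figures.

λ ≈ 97.2

For a solid circle r = d/4 = 95.3/4 = 23.82 mm
L_e = K·L = 0.5 × 4.63 m = 2.315 m = 2315.0 mm
λ = L_e / r_min = 2315.0 / 23.82 = 97.2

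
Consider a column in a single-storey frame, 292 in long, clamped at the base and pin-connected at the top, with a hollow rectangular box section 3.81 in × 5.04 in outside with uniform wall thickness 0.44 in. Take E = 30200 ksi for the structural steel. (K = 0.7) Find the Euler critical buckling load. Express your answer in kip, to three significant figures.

Inner dimensions: h_i = 5.04 − 2×0.44 = 4.160 in, b_i = 3.81 − 2×0.44 = 2.930 in
Weak-axis I_min = (h_o·b_o³ − h_i·b_i³)/12 with b_o = 3.81, b_i = 2.930 in (shorter outer/inner sides).
I_min = (5.04×3.81³ − 4.160×2.930³)/12 = 14.51 in⁴
Effective length L_e = K·L = 0.7 × 292 = 204.4 in
P_cr = π²EI / L_e² = π² × 30200×10³ × 14.51 / 204.4² = 1.035×10^5 lb

P_cr ≈ 104 kip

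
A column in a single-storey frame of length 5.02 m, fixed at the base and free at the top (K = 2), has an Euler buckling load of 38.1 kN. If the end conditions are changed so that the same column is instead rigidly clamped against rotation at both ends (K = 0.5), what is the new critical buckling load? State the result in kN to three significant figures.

P_cr ≈ 610 kN

P_cr ∝ 1/K², so P_cr,new = P_cr,old × (K_old/K_new)² = 38.1 × (2/0.5)²
= 38.1 × 16.00 = 610 kN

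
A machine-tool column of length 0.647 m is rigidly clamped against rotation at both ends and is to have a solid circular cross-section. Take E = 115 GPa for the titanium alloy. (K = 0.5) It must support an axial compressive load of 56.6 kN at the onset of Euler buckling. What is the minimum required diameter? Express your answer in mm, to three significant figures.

L_e = K·L = 0.5 × 0.647 = 0.3235 m
Required I = P_cr·L_e²/(π²E) = 5.660×10^4 × 0.3235² / (π² × 1.15×10^11) = 5.219×10^-9 m⁴
I_req = 5.219×10^3 mm⁴
Solid circle: I = πd⁴/64  ⇒  d = (64I/π)^(1/4) = (64×5.219×10^3/π)^(1/4) = 18.1 mm

d ≈ 18.1 mm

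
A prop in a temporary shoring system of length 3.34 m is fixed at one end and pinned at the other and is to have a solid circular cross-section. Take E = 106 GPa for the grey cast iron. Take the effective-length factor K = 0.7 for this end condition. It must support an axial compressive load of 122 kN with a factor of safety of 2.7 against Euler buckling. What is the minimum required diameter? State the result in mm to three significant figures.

d ≈ 77.0 mm

Required P_cr = n·P = 2.7 × 122 = 329.4 kN
L_e = K·L = 0.7 × 3.34 = 2.338 m
Required I = P_cr·L_e²/(π²E) = 3.294×10^5 × 2.338² / (π² × 1.06×10^11) = 1.721×10^-6 m⁴
I_req = 1.721×10^6 mm⁴
Solid circle: I = πd⁴/64  ⇒  d = (64I/π)^(1/4) = (64×1.721×10^6/π)^(1/4) = 77.0 mm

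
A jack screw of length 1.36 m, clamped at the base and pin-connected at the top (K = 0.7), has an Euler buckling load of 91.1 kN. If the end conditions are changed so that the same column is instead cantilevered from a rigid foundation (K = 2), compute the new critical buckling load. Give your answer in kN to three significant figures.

P_cr ∝ 1/K², so P_cr,new = P_cr,old × (K_old/K_new)² = 91.1 × (0.7/2)²
= 91.1 × 0.1225 = 11.2 kN

P_cr ≈ 11.2 kN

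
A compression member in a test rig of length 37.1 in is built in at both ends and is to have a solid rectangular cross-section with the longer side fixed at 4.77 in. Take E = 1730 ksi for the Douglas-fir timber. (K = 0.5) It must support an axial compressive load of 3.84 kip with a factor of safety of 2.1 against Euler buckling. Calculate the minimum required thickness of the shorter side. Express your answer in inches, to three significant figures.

Required P_cr = n·P = 2.1 × 3.84 = 8.064 kip
L_e = K·L = 0.5 × 37.1 = 18.55 in
Required I = P_cr·L_e²/(π²E) = 8.064×10^3 × 18.55² / (π² × 1.73×10^6) = 0.1625 in⁴
Rectangle, weak axis: I_min = h·b³/12 with h = 4.77 in fixed  ⇒  b = (12I/h)^(1/3) = 0.742 in

b ≈ 0.742 in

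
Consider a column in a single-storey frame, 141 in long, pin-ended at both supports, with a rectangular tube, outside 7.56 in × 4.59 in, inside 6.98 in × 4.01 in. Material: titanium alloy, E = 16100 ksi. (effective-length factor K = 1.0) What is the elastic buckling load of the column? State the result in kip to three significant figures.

Weak-axis I_min = (h_o·b_o³ − h_i·b_i³)/12 with b_o = 4.59, b_i = 4.010 in (shorter outer/inner sides).
I_min = (7.56×4.59³ − 6.980×4.010³)/12 = 23.42 in⁴
Effective length L_e = K·L = 1 × 141 = 141.0 in
P_cr = π²EI / L_e² = π² × 16100×10³ × 23.42 / 141.0² = 1.872×10^5 lb

P_cr ≈ 187 kip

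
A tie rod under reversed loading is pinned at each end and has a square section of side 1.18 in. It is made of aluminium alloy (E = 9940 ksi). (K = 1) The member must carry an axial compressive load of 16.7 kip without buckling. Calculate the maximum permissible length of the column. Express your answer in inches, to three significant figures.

I = a⁴/12 = 1.18⁴/12 = 0.1616 in⁴
At the buckling limit P_cr = P = 1.670×10^4 lb
From P_cr = π²EI/(K·L)²:  L = (1/K)·√(π²EI/P_cr) = (1/1)·√(π²×9.94×10^6×0.1616/1.670×10^4)
L = 30.8 in

L_max ≈ 30.8 in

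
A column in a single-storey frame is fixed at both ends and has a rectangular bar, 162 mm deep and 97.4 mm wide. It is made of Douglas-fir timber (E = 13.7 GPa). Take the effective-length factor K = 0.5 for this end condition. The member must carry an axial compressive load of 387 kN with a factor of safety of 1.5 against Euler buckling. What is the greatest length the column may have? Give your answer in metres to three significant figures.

Buckling occurs about the weak axis: I_min = h·b³/12 with b = 97.4 mm (the shorter side).
I_min = 162×97.4³/12 = 1.247×10^7 mm⁴
I = 1.247×10^-5 m⁴
Required critical load P_cr = n·P = 1.5 × 387 = 580.5 kN = 5.805×10^5 N
From P_cr = π²EI/(K·L)²:  L = (1/K)·√(π²EI/P_cr) = (1/0.5)·√(π²×1.37×10^10×1.247×10^-5/5.805×10^5)
L = 3.41 m

L_max ≈ 3.41 m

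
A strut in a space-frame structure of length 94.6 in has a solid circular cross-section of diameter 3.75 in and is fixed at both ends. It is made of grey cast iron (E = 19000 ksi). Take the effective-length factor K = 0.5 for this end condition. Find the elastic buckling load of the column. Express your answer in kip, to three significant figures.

P_cr ≈ 814 kip

I = πd⁴/64 = π×3.75⁴/64 = 9.707 in⁴
Effective length L_e = K·L = 0.5 × 94.6 = 47.30 in
P_cr = π²EI / L_e² = π² × 19000×10³ × 9.707 / 47.30² = 8.136×10^5 lb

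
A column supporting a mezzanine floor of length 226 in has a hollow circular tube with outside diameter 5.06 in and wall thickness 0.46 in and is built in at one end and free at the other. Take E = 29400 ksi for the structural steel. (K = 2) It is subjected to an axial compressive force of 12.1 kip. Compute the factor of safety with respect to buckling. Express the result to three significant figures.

n ≈ 2.08

Inner diameter d_i = 5.06 − 2×0.46 = 4.140 in
I = π(d_o⁴ − d_i⁴)/64 = π(5.06⁴ − 4.140⁴)/64 = 17.76 in⁴
Effective length L_e = K·L = 2 × 226 = 452.0 in
P_cr = π²EI / L_e² = π² × 29400×10³ × 17.76 / 452.0² = 2.522×10^4 lb
Factor of safety n = P_cr / P = 25.222 / 12.1 = 2.08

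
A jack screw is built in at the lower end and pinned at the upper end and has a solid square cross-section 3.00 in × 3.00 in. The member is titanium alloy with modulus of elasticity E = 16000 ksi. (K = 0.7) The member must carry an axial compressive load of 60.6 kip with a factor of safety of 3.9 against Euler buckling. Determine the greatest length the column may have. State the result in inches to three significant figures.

L_max ≈ 95.9 in

I = a⁴/12 = 3.00⁴/12 = 6.750 in⁴
Required critical load P_cr = n·P = 3.9 × 60.6 = 236.3 kip = 2.363×10^5 lb
From P_cr = π²EI/(K·L)²:  L = (1/K)·√(π²EI/P_cr) = (1/0.7)·√(π²×1.60×10^7×6.750/2.363×10^5)
L = 95.9 in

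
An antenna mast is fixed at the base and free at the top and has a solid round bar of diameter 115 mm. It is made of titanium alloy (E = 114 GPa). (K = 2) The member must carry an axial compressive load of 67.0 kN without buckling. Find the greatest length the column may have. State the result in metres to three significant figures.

I = πd⁴/64 = π×115⁴/64 = 8.585×10^6 mm⁴
I = 8.585×10^-6 m⁴
At the buckling limit P_cr = P = 6.700×10^4 N
From P_cr = π²EI/(K·L)²:  L = (1/K)·√(π²EI/P_cr) = (1/2)·√(π²×1.14×10^11×8.585×10^-6/6.700×10^4)
L = 6.00 m

L_max ≈ 6.00 m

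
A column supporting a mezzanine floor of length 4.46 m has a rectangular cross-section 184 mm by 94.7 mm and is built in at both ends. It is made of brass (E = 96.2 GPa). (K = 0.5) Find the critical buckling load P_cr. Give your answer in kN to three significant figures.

Buckling occurs about the weak axis: I_min = h·b³/12 with b = 94.7 mm (the shorter side).
I_min = 184×94.7³/12 = 1.302×10^7 mm⁴
I = 1.302×10^7 mm⁴ = 1.302×10^-5 m⁴
Effective length L_e = K·L = 0.5 × 4.46 = 2.230 m
P_cr = π²EI / L_e² = π² × 96.2×10⁹ × 1.302×10^-5 / 2.230² = 2.486×10^6 N

P_cr ≈ 2490 kN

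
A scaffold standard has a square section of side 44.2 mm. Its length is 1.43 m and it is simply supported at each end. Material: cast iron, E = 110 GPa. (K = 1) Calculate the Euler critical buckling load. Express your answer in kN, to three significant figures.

P_cr ≈ 169 kN

I = a⁴/12 = 44.2⁴/12 = 3.181×10^5 mm⁴
I = 3.181×10^5 mm⁴ = 3.181×10^-7 m⁴
Effective length L_e = K·L = 1 × 1.43 = 1.430 m
P_cr = π²EI / L_e² = π² × 110×10⁹ × 3.181×10^-7 / 1.430² = 1.689×10^5 N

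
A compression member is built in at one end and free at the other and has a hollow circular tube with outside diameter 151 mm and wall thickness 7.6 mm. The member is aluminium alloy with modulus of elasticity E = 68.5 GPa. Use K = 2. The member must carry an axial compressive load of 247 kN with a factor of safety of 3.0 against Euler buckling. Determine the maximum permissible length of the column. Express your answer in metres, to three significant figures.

Inner diameter d_i = 151 − 2×7.6 = 135.8 mm
I = π(d_o⁴ − d_i⁴)/64 = π(151⁴ − 135.8⁴)/64 = 8.825×10^6 mm⁴
I = 8.825×10^-6 m⁴
Required critical load P_cr = n·P = 3.0 × 247 = 741.0 kN = 7.410×10^5 N
From P_cr = π²EI/(K·L)²:  L = (1/K)·√(π²EI/P_cr) = (1/2)·√(π²×6.85×10^10×8.825×10^-6/7.410×10^5)
L = 1.42 m

L_max ≈ 1.42 m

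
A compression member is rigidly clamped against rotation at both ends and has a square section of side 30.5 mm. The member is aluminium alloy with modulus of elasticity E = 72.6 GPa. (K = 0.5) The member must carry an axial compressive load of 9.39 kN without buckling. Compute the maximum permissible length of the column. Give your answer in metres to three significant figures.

L_max ≈ 4.69 m

I = a⁴/12 = 30.5⁴/12 = 7.211×10^4 mm⁴
I = 7.211×10^-8 m⁴
At the buckling limit P_cr = P = 9.390×10^3 N
From P_cr = π²EI/(K·L)²:  L = (1/K)·√(π²EI/P_cr) = (1/0.5)·√(π²×7.26×10^10×7.211×10^-8/9.390×10^3)
L = 4.69 m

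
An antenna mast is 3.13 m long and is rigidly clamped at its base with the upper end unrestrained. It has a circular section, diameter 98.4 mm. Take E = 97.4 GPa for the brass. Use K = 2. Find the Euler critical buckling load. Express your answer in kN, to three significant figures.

I = πd⁴/64 = π×98.4⁴/64 = 4.602×10^6 mm⁴
I = 4.602×10^6 mm⁴ = 4.602×10^-6 m⁴
Effective length L_e = K·L = 2 × 3.13 = 6.260 m
P_cr = π²EI / L_e² = π² × 97.4×10⁹ × 4.602×10^-6 / 6.260² = 1.129×10^5 N

P_cr ≈ 113 kN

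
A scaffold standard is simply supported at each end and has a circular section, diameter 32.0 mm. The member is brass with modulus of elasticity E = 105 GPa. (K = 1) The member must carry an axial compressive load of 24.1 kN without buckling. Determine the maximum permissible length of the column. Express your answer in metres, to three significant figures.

L_max ≈ 1.49 m

I = πd⁴/64 = π×32.0⁴/64 = 5.147×10^4 mm⁴
I = 5.147×10^-8 m⁴
At the buckling limit P_cr = P = 2.410×10^4 N
From P_cr = π²EI/(K·L)²:  L = (1/K)·√(π²EI/P_cr) = (1/1)·√(π²×1.05×10^11×5.147×10^-8/2.410×10^4)
L = 1.49 m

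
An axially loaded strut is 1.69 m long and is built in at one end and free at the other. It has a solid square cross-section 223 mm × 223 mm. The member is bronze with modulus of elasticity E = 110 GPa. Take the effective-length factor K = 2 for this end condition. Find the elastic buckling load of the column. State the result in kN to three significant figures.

P_cr ≈ 19600 kN

I = a⁴/12 = 223⁴/12 = 2.061×10^8 mm⁴
I = 2.061×10^8 mm⁴ = 2.061×10^-4 m⁴
Effective length L_e = K·L = 2 × 1.69 = 3.380 m
P_cr = π²EI / L_e² = π² × 110×10⁹ × 2.061×10^-4 / 3.380² = 1.958×10^7 N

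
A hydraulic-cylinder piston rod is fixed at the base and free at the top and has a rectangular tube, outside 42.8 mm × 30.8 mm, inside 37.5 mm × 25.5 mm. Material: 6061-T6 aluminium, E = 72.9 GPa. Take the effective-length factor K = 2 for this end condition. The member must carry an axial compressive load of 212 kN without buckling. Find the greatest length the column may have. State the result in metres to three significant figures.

L_max ≈ 0.211 m

Weak-axis I_min = (h_o·b_o³ − h_i·b_i³)/12 with b_o = 30.8, b_i = 25.50 mm (shorter outer/inner sides).
I_min = (42.8×30.8³ − 37.50×25.50³)/12 = 5.239×10^4 mm⁴
I = 5.239×10^-8 m⁴
At the buckling limit P_cr = P = 2.120×10^5 N
From P_cr = π²EI/(K·L)²:  L = (1/K)·√(π²EI/P_cr) = (1/2)·√(π²×7.29×10^10×5.239×10^-8/2.120×10^5)
L = 0.211 m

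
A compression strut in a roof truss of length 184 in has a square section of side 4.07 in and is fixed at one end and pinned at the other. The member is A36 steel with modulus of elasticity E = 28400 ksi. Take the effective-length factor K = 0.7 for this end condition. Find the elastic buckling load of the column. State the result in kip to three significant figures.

P_cr ≈ 386 kip

I = a⁴/12 = 4.07⁴/12 = 22.87 in⁴
Effective length L_e = K·L = 0.7 × 184 = 128.8 in
P_cr = π²EI / L_e² = π² × 28400×10³ × 22.87 / 128.8² = 3.864×10^5 lb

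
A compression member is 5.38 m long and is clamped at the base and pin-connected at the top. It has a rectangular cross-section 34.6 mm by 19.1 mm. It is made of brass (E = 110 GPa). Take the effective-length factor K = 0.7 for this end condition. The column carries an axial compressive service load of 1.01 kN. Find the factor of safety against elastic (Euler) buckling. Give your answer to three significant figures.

n ≈ 1.52

Buckling occurs about the weak axis: I_min = h·b³/12 with b = 19.1 mm (the shorter side).
I_min = 34.6×19.1³/12 = 2.009×10^4 mm⁴
I = 2.009×10^4 mm⁴ = 2.009×10^-8 m⁴
Effective length L_e = K·L = 0.7 × 5.38 = 3.766 m
P_cr = π²EI / L_e² = π² × 110×10⁹ × 2.009×10^-8 / 3.766² = 1.538×10^3 N
Factor of safety n = P_cr / P = 1.5379 / 1.01 = 1.52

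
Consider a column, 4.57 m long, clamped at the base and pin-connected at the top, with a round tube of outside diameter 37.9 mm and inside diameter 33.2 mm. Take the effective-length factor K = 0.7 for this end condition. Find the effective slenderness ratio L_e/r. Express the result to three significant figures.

d_o = 37.9 mm, d_i = 33.2 mm
I = π(d_o⁴ − d_i⁴)/64 = π(37.9⁴ − 33.20⁴)/64 = 4.164×10^4 mm⁴
A = 262.5 mm²;  r_min = √(I/A) = √(4.164×10^4/262.5) = 12.60 mm
L_e = K·L = 0.7 × 4.57 m = 3.199 m = 3199.0 mm
λ = L_e / r_min = 3199.0 / 12.60 = 254

λ ≈ 254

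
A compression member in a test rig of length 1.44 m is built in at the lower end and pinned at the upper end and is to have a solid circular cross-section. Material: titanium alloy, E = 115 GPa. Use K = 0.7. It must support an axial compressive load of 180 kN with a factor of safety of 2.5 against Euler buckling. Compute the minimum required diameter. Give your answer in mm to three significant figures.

Required P_cr = n·P = 2.5 × 180 = 450.0 kN
L_e = K·L = 0.7 × 1.44 = 1.008 m
Required I = P_cr·L_e²/(π²E) = 4.500×10^5 × 1.008² / (π² × 1.15×10^11) = 4.028×10^-7 m⁴
I_req = 4.028×10^5 mm⁴
Solid circle: I = πd⁴/64  ⇒  d = (64I/π)^(1/4) = (64×4.028×10^5/π)^(1/4) = 53.5 mm

d ≈ 53.5 mm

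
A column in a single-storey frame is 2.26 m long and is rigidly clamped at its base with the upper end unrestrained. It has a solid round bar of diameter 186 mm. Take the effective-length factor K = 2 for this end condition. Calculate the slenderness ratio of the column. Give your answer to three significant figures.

λ ≈ 97.2

I = πd⁴/64 = π×186⁴/64 = 5.875×10^7 mm⁴
A = 2.717×10^4 mm²;  r_min = √(I/A) = √(5.875×10^7/2.717×10^4) = 46.50 mm
L_e = K·L = 2 × 2.26 m = 4.520 m = 4520.0 mm
λ = L_e / r_min = 4520.0 / 46.50 = 97.2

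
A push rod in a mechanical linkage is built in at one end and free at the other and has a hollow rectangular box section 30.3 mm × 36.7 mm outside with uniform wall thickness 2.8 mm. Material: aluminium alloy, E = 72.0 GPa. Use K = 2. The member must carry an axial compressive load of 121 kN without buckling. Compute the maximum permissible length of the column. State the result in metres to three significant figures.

Inner dimensions: h_i = 36.7 − 2×2.8 = 31.10 mm, b_i = 30.3 − 2×2.8 = 24.70 mm
Weak-axis I_min = (h_o·b_o³ − h_i·b_i³)/12 with b_o = 30.3, b_i = 24.70 mm (shorter outer/inner sides).
I_min = (36.7×30.3³ − 31.10×24.70³)/12 = 4.602×10^4 mm⁴
I = 4.602×10^-8 m⁴
At the buckling limit P_cr = P = 1.210×10^5 N
From P_cr = π²EI/(K·L)²:  L = (1/K)·√(π²EI/P_cr) = (1/2)·√(π²×7.20×10^10×4.602×10^-8/1.210×10^5)
L = 0.260 m

L_max ≈ 0.260 m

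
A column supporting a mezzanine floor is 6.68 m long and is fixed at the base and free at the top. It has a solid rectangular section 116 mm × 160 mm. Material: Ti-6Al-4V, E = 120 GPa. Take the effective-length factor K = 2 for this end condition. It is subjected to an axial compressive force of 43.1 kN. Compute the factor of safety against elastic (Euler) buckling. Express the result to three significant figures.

Buckling occurs about the weak axis: I_min = h·b³/12 with b = 116 mm (the shorter side).
I_min = 160×116³/12 = 2.081×10^7 mm⁴
I = 2.081×10^7 mm⁴ = 2.081×10^-5 m⁴
Effective length L_e = K·L = 2 × 6.68 = 13.36 m
P_cr = π²EI / L_e² = π² × 120×10⁹ × 2.081×10^-5 / 13.36² = 1.381×10^5 N
Factor of safety n = P_cr / P = 138.10 / 43.1 = 3.20

n ≈ 3.20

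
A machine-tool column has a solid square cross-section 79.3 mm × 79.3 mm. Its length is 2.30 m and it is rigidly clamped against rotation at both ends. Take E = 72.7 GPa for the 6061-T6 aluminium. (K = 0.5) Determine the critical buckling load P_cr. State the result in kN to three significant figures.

P_cr ≈ 1790 kN

I = a⁴/12 = 79.3⁴/12 = 3.295×10^6 mm⁴
I = 3.295×10^6 mm⁴ = 3.295×10^-6 m⁴
Effective length L_e = K·L = 0.5 × 2.30 = 1.150 m
P_cr = π²EI / L_e² = π² × 72.7×10⁹ × 3.295×10^-6 / 1.150² = 1.788×10^6 N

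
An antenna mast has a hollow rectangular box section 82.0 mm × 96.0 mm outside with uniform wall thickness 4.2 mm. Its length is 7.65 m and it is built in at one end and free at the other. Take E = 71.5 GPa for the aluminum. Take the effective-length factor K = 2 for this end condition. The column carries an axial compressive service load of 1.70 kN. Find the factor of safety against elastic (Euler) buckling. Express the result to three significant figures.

n ≈ 2.66

Inner dimensions: h_i = 96.0 − 2×4.2 = 87.60 mm, b_i = 82.0 − 2×4.2 = 73.60 mm
Weak-axis I_min = (h_o·b_o³ − h_i·b_i³)/12 with b_o = 82.0, b_i = 73.60 mm (shorter outer/inner sides).
I_min = (96.0×82.0³ − 87.60×73.60³)/12 = 1.501×10^6 mm⁴
I = 1.501×10^6 mm⁴ = 1.501×10^-6 m⁴
Effective length L_e = K·L = 2 × 7.65 = 15.30 m
P_cr = π²EI / L_e² = π² × 71.5×10⁹ × 1.501×10^-6 / 15.30² = 4.523×10^3 N
Factor of safety n = P_cr / P = 4.5234 / 1.70 = 2.66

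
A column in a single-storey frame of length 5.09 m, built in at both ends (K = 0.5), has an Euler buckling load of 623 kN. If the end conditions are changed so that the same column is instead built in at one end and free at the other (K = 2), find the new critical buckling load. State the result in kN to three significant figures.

P_cr ≈ 38.9 kN

P_cr ∝ 1/K², so P_cr,new = P_cr,old × (K_old/K_new)² = 623 × (0.5/2)²
= 623 × 0.06250 = 38.9 kN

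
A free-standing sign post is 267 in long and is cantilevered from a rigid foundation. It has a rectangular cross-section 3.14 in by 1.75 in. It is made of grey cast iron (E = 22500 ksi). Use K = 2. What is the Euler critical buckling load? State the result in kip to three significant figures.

P_cr ≈ 1.09 kip

Buckling occurs about the weak axis: I_min = h·b³/12 with b = 1.75 in (the shorter side).
I_min = 3.14×1.75³/12 = 1.402 in⁴
Effective length L_e = K·L = 2 × 267 = 534.0 in
P_cr = π²EI / L_e² = π² × 22500×10³ × 1.402 / 534.0² = 1.092×10^3 lb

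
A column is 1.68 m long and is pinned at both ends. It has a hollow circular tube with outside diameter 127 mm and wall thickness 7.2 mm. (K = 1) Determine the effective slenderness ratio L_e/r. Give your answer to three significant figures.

Inner diameter d_i = 127 − 2×7.2 = 112.6 mm
I = π(d_o⁴ − d_i⁴)/64 = π(127⁴ − 112.6⁴)/64 = 4.879×10^6 mm⁴
A = 2.710×10^3 mm²;  r_min = √(I/A) = √(4.879×10^6/2.710×10^3) = 42.43 mm
L_e = K·L = 1 × 1.68 m = 1.680 m = 1680.0 mm
λ = L_e / r_min = 1680.0 / 42.43 = 39.6

λ ≈ 39.6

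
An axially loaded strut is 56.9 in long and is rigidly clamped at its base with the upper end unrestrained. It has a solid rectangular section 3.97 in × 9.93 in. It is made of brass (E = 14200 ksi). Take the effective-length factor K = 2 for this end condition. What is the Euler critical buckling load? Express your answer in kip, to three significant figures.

P_cr ≈ 560 kip

Buckling occurs about the weak axis: I_min = h·b³/12 with b = 3.97 in (the shorter side).
I_min = 9.93×3.97³/12 = 51.78 in⁴
Effective length L_e = K·L = 2 × 56.9 = 113.8 in
P_cr = π²EI / L_e² = π² × 14200×10³ × 51.78 / 113.8² = 5.603×10^5 lb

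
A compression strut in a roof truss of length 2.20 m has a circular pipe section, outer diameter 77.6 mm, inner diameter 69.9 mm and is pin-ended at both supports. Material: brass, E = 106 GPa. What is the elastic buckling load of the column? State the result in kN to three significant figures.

d_o = 77.6 mm, d_i = 69.9 mm
I = π(d_o⁴ − d_i⁴)/64 = π(77.6⁴ − 69.90⁴)/64 = 6.081×10^5 mm⁴
I = 6.081×10^5 mm⁴ = 6.081×10^-7 m⁴
Effective length L_e = K·L = 1 × 2.20 = 2.200 m
P_cr = π²EI / L_e² = π² × 106×10⁹ × 6.081×10^-7 / 2.200² = 1.314×10^5 N

P_cr ≈ 131 kN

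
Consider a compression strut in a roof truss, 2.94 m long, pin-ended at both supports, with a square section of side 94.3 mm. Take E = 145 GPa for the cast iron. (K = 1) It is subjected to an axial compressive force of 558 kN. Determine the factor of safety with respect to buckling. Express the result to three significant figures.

n ≈ 1.96

I = a⁴/12 = 94.3⁴/12 = 6.590×10^6 mm⁴
I = 6.590×10^6 mm⁴ = 6.590×10^-6 m⁴
Effective length L_e = K·L = 1 × 2.94 = 2.940 m
P_cr = π²EI / L_e² = π² × 145×10⁹ × 6.590×10^-6 / 2.940² = 1.091×10^6 N
Factor of safety n = P_cr / P = 1091.0 / 558 = 1.96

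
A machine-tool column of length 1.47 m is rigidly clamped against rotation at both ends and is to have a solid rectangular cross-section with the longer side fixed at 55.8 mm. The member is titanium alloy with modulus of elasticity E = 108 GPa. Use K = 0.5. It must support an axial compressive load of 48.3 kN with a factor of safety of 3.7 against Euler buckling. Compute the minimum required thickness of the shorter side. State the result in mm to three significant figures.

Required P_cr = n·P = 3.7 × 48.3 = 178.7 kN
L_e = K·L = 0.5 × 1.47 = 0.7350 m
Required I = P_cr·L_e²/(π²E) = 1.787×10^5 × 0.7350² / (π² × 1.08×10^11) = 9.057×10^-8 m⁴
I_req = 9.057×10^4 mm⁴
Rectangle, weak axis: I_min = h·b³/12 with h = 55.8 mm fixed  ⇒  b = (12I/h)^(1/3) = 26.9 mm

b ≈ 26.9 mm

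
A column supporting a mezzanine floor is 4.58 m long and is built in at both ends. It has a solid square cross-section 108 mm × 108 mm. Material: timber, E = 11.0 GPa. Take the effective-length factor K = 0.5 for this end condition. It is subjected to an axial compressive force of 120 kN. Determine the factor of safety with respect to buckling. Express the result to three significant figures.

I = a⁴/12 = 108⁴/12 = 1.134×10^7 mm⁴
I = 1.134×10^7 mm⁴ = 1.134×10^-5 m⁴
Effective length L_e = K·L = 0.5 × 4.58 = 2.290 m
P_cr = π²EI / L_e² = π² × 11.0×10⁹ × 1.134×10^-5 / 2.290² = 2.347×10^5 N
Factor of safety n = P_cr / P = 234.71 / 120 = 1.96

n ≈ 1.96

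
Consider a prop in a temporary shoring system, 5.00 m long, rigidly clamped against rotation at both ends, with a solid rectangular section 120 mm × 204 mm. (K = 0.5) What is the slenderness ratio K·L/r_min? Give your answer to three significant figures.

Buckling occurs about the weak axis: I_min = h·b³/12 with b = 120 mm (the shorter side).
I_min = 204×120³/12 = 2.938×10^7 mm⁴
A = 2.448×10^4 mm²;  r_min = √(I/A) = √(2.938×10^7/2.448×10^4) = 34.64 mm
L_e = K·L = 0.5 × 5.00 m = 2.500 m = 2500.0 mm
λ = L_e / r_min = 2500.0 / 34.64 = 72.2

λ ≈ 72.2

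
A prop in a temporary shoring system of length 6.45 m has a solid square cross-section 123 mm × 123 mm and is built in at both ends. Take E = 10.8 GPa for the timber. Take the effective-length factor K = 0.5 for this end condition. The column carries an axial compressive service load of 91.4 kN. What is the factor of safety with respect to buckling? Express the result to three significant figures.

n ≈ 2.14

I = a⁴/12 = 123⁴/12 = 1.907×10^7 mm⁴
I = 1.907×10^7 mm⁴ = 1.907×10^-5 m⁴
Effective length L_e = K·L = 0.5 × 6.45 = 3.225 m
P_cr = π²EI / L_e² = π² × 10.8×10⁹ × 1.907×10^-5 / 3.225² = 1.955×10^5 N
Factor of safety n = P_cr / P = 195.48 / 91.4 = 2.14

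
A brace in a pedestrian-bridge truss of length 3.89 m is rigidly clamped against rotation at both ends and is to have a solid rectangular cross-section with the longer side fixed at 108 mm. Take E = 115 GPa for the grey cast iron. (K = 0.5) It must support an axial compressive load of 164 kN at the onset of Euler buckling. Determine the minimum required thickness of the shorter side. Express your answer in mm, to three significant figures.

b ≈ 39.3 mm

L_e = K·L = 0.5 × 3.89 = 1.945 m
Required I = P_cr·L_e²/(π²E) = 1.640×10^5 × 1.945² / (π² × 1.15×10^11) = 5.466×10^-7 m⁴
I_req = 5.466×10^5 mm⁴
Rectangle, weak axis: I_min = h·b³/12 with h = 108 mm fixed  ⇒  b = (12I/h)^(1/3) = 39.3 mm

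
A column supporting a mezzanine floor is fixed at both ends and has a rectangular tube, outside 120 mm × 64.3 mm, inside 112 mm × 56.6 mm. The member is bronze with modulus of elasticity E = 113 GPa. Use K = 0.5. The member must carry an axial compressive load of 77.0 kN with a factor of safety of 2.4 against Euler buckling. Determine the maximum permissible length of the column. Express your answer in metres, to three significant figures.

Weak-axis I_min = (h_o·b_o³ − h_i·b_i³)/12 with b_o = 64.3, b_i = 56.60 mm (shorter outer/inner sides).
I_min = (120×64.3³ − 112.0×56.60³)/12 = 9.661×10^5 mm⁴
I = 9.661×10^-7 m⁴
Required critical load P_cr = n·P = 2.4 × 77.0 = 184.8 kN = 1.848×10^5 N
From P_cr = π²EI/(K·L)²:  L = (1/K)·√(π²EI/P_cr) = (1/0.5)·√(π²×1.13×10^11×9.661×10^-7/1.848×10^5)
L = 4.83 m

L_max ≈ 4.83 m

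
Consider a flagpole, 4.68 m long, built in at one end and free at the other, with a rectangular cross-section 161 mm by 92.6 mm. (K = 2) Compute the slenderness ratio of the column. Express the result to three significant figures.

For a rectangle r_min = b/√12 = 92.6/√12 = 26.73 mm
L_e = K·L = 2 × 4.68 m = 9.360 m = 9360.0 mm
λ = L_e / r_min = 9360.0 / 26.73 = 350

λ ≈ 350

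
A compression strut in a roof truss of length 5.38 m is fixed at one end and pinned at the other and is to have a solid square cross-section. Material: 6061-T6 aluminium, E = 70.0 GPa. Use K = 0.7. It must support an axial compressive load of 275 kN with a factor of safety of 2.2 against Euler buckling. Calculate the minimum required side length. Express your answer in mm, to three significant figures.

a ≈ 110 mm

Required P_cr = n·P = 2.2 × 275 = 605.0 kN
L_e = K·L = 0.7 × 5.38 = 3.766 m
Required I = P_cr·L_e²/(π²E) = 6.050×10^5 × 3.766² / (π² × 7.00×10^10) = 1.242×10^-5 m⁴
I_req = 1.242×10^7 mm⁴
Solid square: I = a⁴/12  ⇒  a = (12I)^(1/4) = (12×1.242×10^7)^(1/4) = 110 mm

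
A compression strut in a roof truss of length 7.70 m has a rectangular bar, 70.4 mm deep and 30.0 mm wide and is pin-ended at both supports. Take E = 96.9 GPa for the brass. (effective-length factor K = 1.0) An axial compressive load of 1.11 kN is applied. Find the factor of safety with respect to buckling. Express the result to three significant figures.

n ≈ 2.30

Buckling occurs about the weak axis: I_min = h·b³/12 with b = 30.0 mm (the shorter side).
I_min = 70.4×30.0³/12 = 1.584×10^5 mm⁴
I = 1.584×10^5 mm⁴ = 1.584×10^-7 m⁴
Effective length L_e = K·L = 1 × 7.70 = 7.700 m
P_cr = π²EI / L_e² = π² × 96.9×10⁹ × 1.584×10^-7 / 7.700² = 2.555×10^3 N
Factor of safety n = P_cr / P = 2.5550 / 1.11 = 2.30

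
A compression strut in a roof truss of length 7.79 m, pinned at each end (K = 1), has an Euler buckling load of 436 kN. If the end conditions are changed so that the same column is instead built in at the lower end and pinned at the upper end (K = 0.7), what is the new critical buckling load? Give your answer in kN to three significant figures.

P_cr ∝ 1/K², so P_cr,new = P_cr,old × (K_old/K_new)² = 436 × (1/0.7)²
= 436 × 2.041 = 890 kN

P_cr ≈ 890 kN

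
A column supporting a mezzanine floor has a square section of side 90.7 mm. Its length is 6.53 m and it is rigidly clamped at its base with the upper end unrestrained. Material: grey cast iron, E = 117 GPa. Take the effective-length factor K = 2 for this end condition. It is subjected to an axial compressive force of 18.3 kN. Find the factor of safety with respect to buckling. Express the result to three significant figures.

I = a⁴/12 = 90.7⁴/12 = 5.640×10^6 mm⁴
I = 5.640×10^6 mm⁴ = 5.640×10^-6 m⁴
Effective length L_e = K·L = 2 × 6.53 = 13.06 m
P_cr = π²EI / L_e² = π² × 117×10⁹ × 5.640×10^-6 / 13.06² = 3.818×10^4 N
Factor of safety n = P_cr / P = 38.181 / 18.3 = 2.09

n ≈ 2.09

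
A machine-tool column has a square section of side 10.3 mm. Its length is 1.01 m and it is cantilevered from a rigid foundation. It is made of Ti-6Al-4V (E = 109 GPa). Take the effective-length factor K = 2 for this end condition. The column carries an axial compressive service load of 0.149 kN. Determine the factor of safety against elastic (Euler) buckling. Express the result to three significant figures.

n ≈ 1.66

I = a⁴/12 = 10.3⁴/12 = 937.9 mm⁴
I = 937.9 mm⁴ = 9.379×10^-10 m⁴
Effective length L_e = K·L = 2 × 1.01 = 2.020 m
P_cr = π²EI / L_e² = π² × 109×10⁹ × 9.379×10^-10 / 2.020² = 247.3 N
Factor of safety n = P_cr / P = 0.24728 / 0.149 = 1.66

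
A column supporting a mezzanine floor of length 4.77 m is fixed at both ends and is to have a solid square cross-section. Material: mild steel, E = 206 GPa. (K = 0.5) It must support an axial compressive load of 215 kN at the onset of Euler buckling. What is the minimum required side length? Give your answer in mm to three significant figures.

a ≈ 51.8 mm

L_e = K·L = 0.5 × 4.77 = 2.385 m
Required I = P_cr·L_e²/(π²E) = 2.150×10^5 × 2.385² / (π² × 2.06×10^11) = 6.015×10^-7 m⁴
I_req = 6.015×10^5 mm⁴
Solid square: I = a⁴/12  ⇒  a = (12I)^(1/4) = (12×6.015×10^5)^(1/4) = 51.8 mm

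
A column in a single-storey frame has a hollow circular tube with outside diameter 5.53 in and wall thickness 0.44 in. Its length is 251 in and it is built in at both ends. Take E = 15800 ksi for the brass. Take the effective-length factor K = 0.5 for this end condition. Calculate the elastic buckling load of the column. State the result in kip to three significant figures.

P_cr ≈ 227 kip

Inner diameter d_i = 5.53 − 2×0.44 = 4.650 in
I = π(d_o⁴ − d_i⁴)/64 = π(5.53⁴ − 4.650⁴)/64 = 22.96 in⁴
Effective length L_e = K·L = 0.5 × 251 = 125.5 in
P_cr = π²EI / L_e² = π² × 15800×10³ × 22.96 / 125.5² = 2.273×10^5 lb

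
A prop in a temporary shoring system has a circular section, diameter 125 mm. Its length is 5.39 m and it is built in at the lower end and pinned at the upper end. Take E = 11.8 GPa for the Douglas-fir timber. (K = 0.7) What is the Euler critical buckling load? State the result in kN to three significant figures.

I = πd⁴/64 = π×125⁴/64 = 1.198×10^7 mm⁴
I = 1.198×10^7 mm⁴ = 1.198×10^-5 m⁴
Effective length L_e = K·L = 0.7 × 5.39 = 3.773 m
P_cr = π²EI / L_e² = π² × 11.8×10⁹ × 1.198×10^-5 / 3.773² = 9.804×10^4 N

P_cr ≈ 98.0 kN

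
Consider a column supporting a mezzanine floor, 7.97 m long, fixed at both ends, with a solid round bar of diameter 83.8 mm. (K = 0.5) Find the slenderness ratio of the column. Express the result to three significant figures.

λ ≈ 190

For a solid circle r = d/4 = 83.8/4 = 20.95 mm
L_e = K·L = 0.5 × 7.97 m = 3.985 m = 3985.0 mm
λ = L_e / r_min = 3985.0 / 20.95 = 190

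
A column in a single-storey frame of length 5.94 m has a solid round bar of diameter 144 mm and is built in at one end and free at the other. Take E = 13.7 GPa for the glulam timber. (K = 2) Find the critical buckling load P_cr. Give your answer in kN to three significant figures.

P_cr ≈ 20.2 kN

I = πd⁴/64 = π×144⁴/64 = 2.111×10^7 mm⁴
I = 2.111×10^7 mm⁴ = 2.111×10^-5 m⁴
Effective length L_e = K·L = 2 × 5.94 = 11.88 m
P_cr = π²EI / L_e² = π² × 13.7×10⁹ × 2.111×10^-5 / 11.88² = 2.022×10^4 N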